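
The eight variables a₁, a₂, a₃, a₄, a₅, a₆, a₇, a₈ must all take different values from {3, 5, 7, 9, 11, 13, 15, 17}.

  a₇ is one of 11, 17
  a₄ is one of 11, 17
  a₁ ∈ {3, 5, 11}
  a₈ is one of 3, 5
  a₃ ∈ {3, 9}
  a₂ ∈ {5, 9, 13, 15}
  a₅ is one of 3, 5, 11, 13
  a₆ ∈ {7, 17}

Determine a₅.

13

The 8 variables draw from only 8 values {3, 5, 7, 9, 11, 13, 15, 17}, so each is used; only a₆ can be 7, hence a₆ = 7.
The 7 still-open variables together cover exactly {3, 5, 9, 11, 13, 15, 17} — 7 values for 7 variables — and 15 appears only in a₂'s list, so a₂ = 15.
The 6 still-open variables draw from only 6 values {3, 5, 9, 11, 13, 17}, so each is used; only a₃ can be 9, hence a₃ = 9.
The 5 still-open variables together cover exactly {3, 5, 11, 13, 17} — 5 values for 5 variables — and 13 appears only in a₅'s list, so a₅ = 13.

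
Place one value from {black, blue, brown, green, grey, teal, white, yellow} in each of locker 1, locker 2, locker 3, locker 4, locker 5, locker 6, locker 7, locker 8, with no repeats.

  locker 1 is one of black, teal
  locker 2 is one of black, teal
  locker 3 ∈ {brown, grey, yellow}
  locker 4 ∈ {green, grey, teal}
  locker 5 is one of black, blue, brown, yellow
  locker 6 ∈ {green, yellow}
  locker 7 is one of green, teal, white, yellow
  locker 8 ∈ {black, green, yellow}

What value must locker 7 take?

white

The 8 variables draw from only 8 values {black, blue, brown, green, grey, teal, white, yellow}, so each is used; only locker 5 can be blue, hence locker 5 = blue.
The 7 still-open variables draw from only 7 values {black, brown, green, grey, teal, white, yellow}, so each is used; only locker 3 can be brown, hence locker 3 = brown.
The 6 still-open variables draw from only 6 values {black, green, grey, teal, white, yellow}, so each is used; only locker 4 can be grey, hence locker 4 = grey.
The 5 still-open variables draw from only 5 values {black, green, teal, white, yellow}, so each is used; only locker 7 can be white, hence locker 7 = white.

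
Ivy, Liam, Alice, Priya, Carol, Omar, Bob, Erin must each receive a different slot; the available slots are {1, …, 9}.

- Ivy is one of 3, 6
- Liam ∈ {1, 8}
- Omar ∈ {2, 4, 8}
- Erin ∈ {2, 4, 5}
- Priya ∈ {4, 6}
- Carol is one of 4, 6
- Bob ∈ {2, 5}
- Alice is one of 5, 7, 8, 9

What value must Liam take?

1

Priya and Carol between them cover only {4, 6} — a naked pair. Remove those values from Ivy, Omar, Erin.
Ivy's domain is down to {3}, so Ivy = 3.
Bob and Erin share exactly the 2 values {2, 5}; by pigeonhole those values go to them, so strike 2, 5 from Alice, Omar.
That leaves Omar = 8. So Liam, Alice can't be 8.
So Liam = 1.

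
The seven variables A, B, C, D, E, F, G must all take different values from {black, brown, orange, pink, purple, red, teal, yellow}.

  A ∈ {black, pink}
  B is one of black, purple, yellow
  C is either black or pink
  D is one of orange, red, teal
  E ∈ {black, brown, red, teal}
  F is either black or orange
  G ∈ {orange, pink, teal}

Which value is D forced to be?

A and C share exactly the 2 values {black, pink}; by pigeonhole those values go to them, so strike black, pink from B, E, F, G.
That leaves F = orange. So D, G can't be orange.
G has just one choice, so G = teal. So D, E can't be teal.
So D = red.

red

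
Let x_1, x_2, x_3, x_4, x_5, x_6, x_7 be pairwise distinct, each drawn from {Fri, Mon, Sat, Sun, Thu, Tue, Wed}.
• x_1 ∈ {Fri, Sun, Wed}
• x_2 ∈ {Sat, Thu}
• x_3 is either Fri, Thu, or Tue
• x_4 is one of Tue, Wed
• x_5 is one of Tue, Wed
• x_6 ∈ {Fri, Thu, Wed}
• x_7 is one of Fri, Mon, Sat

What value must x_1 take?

Sun

The 7 variables together cover exactly {Fri, Mon, Sat, Sun, Thu, Tue, Wed} — 7 values for 7 variables — and Mon appears only in x_7's list, so x_7 = Mon.
The 6 still-open variables together cover exactly {Fri, Sat, Sun, Thu, Tue, Wed} — 6 values for 6 variables — and Sat appears only in x_2's list, so x_2 = Sat.
Among the 5 still-open variables, Sun fits only x_1 (and all 5 values in {Fri, Sun, Thu, Tue, Wed} must be used), so x_1 = Sun.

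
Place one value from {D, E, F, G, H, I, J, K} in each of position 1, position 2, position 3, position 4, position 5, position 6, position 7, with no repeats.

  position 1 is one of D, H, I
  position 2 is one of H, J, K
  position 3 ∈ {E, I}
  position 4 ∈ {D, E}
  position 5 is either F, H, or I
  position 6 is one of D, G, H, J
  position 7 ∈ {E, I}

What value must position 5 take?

F

position 3 and position 7 between them cover only {E, I} — a naked pair. Remove those values from position 1, position 4, position 5.
That leaves position 4 = D. Strike D from position 1, position 6.
That leaves position 1 = H. Remove H from position 2, position 5, position 6.
So position 5 = F.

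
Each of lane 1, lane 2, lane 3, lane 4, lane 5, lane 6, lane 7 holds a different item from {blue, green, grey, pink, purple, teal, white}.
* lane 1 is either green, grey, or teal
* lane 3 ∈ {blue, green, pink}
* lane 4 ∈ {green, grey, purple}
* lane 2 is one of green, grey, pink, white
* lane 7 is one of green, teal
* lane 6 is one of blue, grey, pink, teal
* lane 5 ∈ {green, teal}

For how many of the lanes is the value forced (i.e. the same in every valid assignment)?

3

The 7 variables together cover exactly {blue, green, grey, pink, purple, teal, white} — 7 values for 7 variables — and purple appears only in lane 4's list, so lane 4 = purple.
The 6 still-open variables draw from only 6 values {blue, green, grey, pink, teal, white}, so each is used; only lane 2 can be white, hence lane 2 = white.
lane 5 and lane 7 share exactly the 2 values {green, teal}; by pigeonhole those values go to them, so strike green, teal from lane 1, lane 3, lane 6.
That leaves lane 1 = grey. Eliminate grey elsewhere: lane 6.
Determined: lane 1=grey, lane 2=white, lane 4=purple. The other lanes each still have more than one consistent value. That makes 3.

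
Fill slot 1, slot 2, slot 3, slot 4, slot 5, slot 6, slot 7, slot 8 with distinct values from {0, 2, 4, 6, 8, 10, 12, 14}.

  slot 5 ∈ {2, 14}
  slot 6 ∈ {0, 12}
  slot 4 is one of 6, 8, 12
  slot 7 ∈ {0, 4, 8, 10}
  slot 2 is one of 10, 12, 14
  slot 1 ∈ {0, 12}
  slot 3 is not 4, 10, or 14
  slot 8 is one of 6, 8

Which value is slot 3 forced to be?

2

The 8 variables together cover exactly {0, 2, 4, 6, 8, 10, 12, 14} — 8 values for 8 variables — and 4 appears only in slot 7's list, so slot 7 = 4.
The 7 still-open variables together cover exactly {0, 2, 6, 8, 10, 12, 14} — 7 values for 7 variables — and 10 appears only in slot 2's list, so slot 2 = 10.
The 6 still-open variables draw from only 6 values {0, 2, 6, 8, 12, 14}, so each is used; only slot 5 can be 14, hence slot 5 = 14.
Among the 5 still-open variables, 2 fits only slot 3 (and all 5 values in {0, 2, 6, 8, 12} must be used), so slot 3 = 2.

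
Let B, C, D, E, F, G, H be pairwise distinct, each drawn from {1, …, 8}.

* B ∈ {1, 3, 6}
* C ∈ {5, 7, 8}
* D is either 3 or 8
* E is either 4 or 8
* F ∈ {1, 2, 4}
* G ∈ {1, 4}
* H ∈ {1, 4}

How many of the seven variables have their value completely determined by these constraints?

The 2 variables G and H are confined to {1, 4}, which locks those values in; drop them from B, E, F.
E has just one choice, so E = 8. So C, D can't be 8.
That leaves F = 2.
That leaves D = 3. Remove 3 from B.
B must be 6 (only option left).
Determined: B=6, D=3, E=8, F=2. The other variables each still have more than one consistent value. That makes 4.

4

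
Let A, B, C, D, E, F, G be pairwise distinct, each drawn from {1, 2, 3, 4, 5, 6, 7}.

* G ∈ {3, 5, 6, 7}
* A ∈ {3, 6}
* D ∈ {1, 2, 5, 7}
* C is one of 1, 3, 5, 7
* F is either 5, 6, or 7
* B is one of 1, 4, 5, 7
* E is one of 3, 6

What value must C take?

1

The 7 variables together cover exactly {1, 2, 3, 4, 5, 6, 7} — 7 values for 7 variables — and 2 appears only in D's list, so D = 2.
Among the 6 still-open variables, 4 fits only B (and all 6 values in {1, 3, 4, 5, 6, 7} must be used), so B = 4.
The 5 still-open variables together cover exactly {1, 3, 5, 6, 7} — 5 values for 5 variables — and 1 appears only in C's list, so C = 1.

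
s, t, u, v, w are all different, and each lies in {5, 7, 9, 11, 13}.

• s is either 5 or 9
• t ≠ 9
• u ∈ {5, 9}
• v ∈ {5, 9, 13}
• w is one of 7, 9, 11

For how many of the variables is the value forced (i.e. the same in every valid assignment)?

1

s and u share exactly the 2 values {5, 9}; by pigeonhole those values go to them, so strike 5, 9 from t, v, w.
That leaves v = 13. Strike 13 from t.
Determined: v=13. The other variables each still have more than one consistent value. That makes 1.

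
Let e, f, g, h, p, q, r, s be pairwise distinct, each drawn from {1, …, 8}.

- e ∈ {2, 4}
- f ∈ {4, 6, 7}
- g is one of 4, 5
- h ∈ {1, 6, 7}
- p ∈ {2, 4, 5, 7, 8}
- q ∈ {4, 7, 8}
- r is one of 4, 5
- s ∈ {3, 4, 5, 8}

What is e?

The 8 variables draw from only 8 values {1, 2, 3, 4, 5, 6, 7, 8}, so each is used; only h can be 1, hence h = 1.
The 7 still-open variables draw from only 7 values {2, 3, 4, 5, 6, 7, 8}, so each is used; only s can be 3, hence s = 3.
The 6 still-open variables together cover exactly {2, 4, 5, 6, 7, 8} — 6 values for 6 variables — and 6 appears only in f's list, so f = 6.
g and r share exactly the 2 values {4, 5}; by pigeonhole those values go to them, so strike 4, 5 from e, p, q.
So e = 2.

2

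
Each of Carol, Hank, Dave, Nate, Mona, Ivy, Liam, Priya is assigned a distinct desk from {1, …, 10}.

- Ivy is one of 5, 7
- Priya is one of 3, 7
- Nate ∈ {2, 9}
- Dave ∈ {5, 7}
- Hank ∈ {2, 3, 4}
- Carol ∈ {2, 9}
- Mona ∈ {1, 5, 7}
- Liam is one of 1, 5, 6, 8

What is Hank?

Carol and Nate share exactly the 2 values {2, 9}; by pigeonhole those values go to them, so strike 2, 9 from Hank.
Dave and Ivy between them cover only {5, 7} — a naked pair. Remove those values from Mona, Liam, Priya.
Mona's domain is down to {1}, so Mona = 1. Remove 1 from Liam.
Priya has just one choice, so Priya = 3. So Hank can't be 3.
So Hank = 4.

4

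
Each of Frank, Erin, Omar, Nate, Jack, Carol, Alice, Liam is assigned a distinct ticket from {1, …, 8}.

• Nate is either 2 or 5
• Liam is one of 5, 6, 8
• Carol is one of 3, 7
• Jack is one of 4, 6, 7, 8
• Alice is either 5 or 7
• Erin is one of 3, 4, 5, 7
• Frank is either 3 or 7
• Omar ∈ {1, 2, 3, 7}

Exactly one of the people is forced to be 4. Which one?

The 8 variables draw from only 8 values {1, 2, 3, 4, 5, 6, 7, 8}, so each is used; only Omar can be 1, hence Omar = 1.
The 7 still-open variables together cover exactly {2, 3, 4, 5, 6, 7, 8} — 7 values for 7 variables — and 2 appears only in Nate's list, so Nate = 2.
Frank and Carol between them cover only {3, 7} — a naked pair. Remove those values from Erin, Jack, Alice.
Alice has just one choice, so Alice = 5. Eliminate 5 elsewhere: Erin, Liam.
So 4 goes to Erin.

Erin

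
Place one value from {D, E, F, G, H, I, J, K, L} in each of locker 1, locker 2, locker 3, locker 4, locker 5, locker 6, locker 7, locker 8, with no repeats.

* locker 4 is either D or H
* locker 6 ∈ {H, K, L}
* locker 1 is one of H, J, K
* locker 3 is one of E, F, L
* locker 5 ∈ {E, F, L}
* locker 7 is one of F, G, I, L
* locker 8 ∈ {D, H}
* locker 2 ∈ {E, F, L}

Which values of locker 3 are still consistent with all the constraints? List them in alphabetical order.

locker 4 and locker 8 share exactly the 2 values {D, H}; by pigeonhole those values go to them, so strike D, H from locker 1, locker 6.
locker 2, locker 3, locker 5 share exactly the 3 values {E, F, L}; by pigeonhole those values go to them, so strike E, F, L from locker 6, locker 7.
locker 6's domain is down to {K}, so locker 6 = K. Remove K from locker 1.
locker 1 has just one choice, so locker 1 = J.
No further eliminations apply; locker 3 can still be any of E, F, L.

E, F, L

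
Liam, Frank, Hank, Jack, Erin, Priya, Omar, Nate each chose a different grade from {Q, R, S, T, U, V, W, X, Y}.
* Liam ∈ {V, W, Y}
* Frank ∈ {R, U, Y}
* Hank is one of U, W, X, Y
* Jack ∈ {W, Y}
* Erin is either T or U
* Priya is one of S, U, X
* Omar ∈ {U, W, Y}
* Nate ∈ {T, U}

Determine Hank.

X

The 8 variables together cover exactly {R, S, T, U, V, W, X, Y} — 8 values for 8 variables — and R appears only in Frank's list, so Frank = R.
The 7 still-open variables together cover exactly {S, T, U, V, W, X, Y} — 7 values for 7 variables — and S appears only in Priya's list, so Priya = S.
The 6 still-open variables draw from only 6 values {T, U, V, W, X, Y}, so each is used; only Liam can be V, hence Liam = V.
The 5 still-open variables draw from only 5 values {T, U, W, X, Y}, so each is used; only Hank can be X, hence Hank = X.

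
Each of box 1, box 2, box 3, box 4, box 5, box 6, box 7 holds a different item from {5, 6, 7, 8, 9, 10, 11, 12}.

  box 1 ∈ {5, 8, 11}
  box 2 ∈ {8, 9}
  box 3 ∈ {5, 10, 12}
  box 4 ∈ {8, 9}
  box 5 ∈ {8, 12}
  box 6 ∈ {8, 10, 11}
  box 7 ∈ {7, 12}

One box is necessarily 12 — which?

box 5

The 7 variables together cover exactly {5, 7, 8, 9, 10, 11, 12} — 7 values for 7 variables — and 7 appears only in box 7's list, so box 7 = 7.
The 2 variables box 2 and box 4 are confined to {8, 9}, which locks those values in; drop them from box 1, box 5, box 6.
So 12 goes to box 5.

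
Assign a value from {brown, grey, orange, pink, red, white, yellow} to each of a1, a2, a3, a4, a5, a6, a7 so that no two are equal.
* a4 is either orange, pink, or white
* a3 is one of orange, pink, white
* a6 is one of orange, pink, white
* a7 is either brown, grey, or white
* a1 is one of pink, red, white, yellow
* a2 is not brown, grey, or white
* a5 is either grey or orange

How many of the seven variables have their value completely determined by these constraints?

The 7 variables draw from only 7 values {brown, grey, orange, pink, red, white, yellow}, so each is used; only a7 can be brown, hence a7 = brown.
The 6 still-open variables together cover exactly {grey, orange, pink, red, white, yellow} — 6 values for 6 variables — and grey appears only in a5's list, so a5 = grey.
a3, a4, a6 share exactly the 3 values {orange, pink, white}; by pigeonhole those values go to them, so strike orange, pink, white from a1, a2.
Determined: a5=grey, a7=brown. The other variables each still have more than one consistent value. That makes 2.

2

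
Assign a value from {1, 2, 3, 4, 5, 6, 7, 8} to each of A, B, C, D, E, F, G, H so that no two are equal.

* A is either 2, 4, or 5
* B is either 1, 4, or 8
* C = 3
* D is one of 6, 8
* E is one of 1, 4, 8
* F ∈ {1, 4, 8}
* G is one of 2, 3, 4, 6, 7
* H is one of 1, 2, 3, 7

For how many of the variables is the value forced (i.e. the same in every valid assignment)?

3

C has just one choice, so C = 3. Strike 3 from G, H.
Among the 7 still-open variables, 5 fits only A (and all 7 values in {1, 2, 4, 5, 6, 7, 8} must be used), so A = 5.
B, E, F share exactly the 3 values {1, 4, 8}; by pigeonhole those values go to them, so strike 1, 4, 8 from D, G, H.
D has just one choice, so D = 6. Eliminate 6 elsewhere: G.
Determined: A=5, C=3, D=6. The other variables each still have more than one consistent value. That makes 3.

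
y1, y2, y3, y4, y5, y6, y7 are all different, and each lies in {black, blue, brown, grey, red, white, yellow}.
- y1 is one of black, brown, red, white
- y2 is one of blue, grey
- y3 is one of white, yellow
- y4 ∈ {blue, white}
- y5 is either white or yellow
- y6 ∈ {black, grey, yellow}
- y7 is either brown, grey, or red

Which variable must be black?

y6

The 2 variables y3 and y5 are confined to {white, yellow}, which locks those values in; drop them from y1, y4, y6.
y4 has just one choice, so y4 = blue. Strike blue from y2.
y2's domain is down to {grey}, so y2 = grey. So y6, y7 can't be grey.
So black goes to y6.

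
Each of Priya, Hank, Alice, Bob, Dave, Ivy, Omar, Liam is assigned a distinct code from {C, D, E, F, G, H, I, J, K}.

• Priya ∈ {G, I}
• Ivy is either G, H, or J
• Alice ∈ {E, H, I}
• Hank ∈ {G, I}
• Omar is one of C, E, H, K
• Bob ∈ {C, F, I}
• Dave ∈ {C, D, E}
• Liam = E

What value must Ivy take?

J

Liam's domain is down to {E}, so Liam = E. Eliminate E elsewhere: Alice, Dave, Omar.
Priya and Hank between them cover only {G, I} — a naked pair. Remove those values from Alice, Bob, Ivy.
Alice must be H (only option left). Strike H from Ivy, Omar.
So Ivy = J.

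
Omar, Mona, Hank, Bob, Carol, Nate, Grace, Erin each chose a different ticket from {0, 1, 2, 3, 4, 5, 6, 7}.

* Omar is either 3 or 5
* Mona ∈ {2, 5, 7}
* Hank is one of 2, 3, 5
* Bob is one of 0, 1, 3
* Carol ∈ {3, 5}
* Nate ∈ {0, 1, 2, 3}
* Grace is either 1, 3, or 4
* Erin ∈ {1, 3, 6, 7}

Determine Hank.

2

The 8 variables draw from only 8 values {0, 1, 2, 3, 4, 5, 6, 7}, so each is used; only Grace can be 4, hence Grace = 4.
Among the 7 still-open variables, 6 fits only Erin (and all 7 values in {0, 1, 2, 3, 5, 6, 7} must be used), so Erin = 6.
The 6 still-open variables together cover exactly {0, 1, 2, 3, 5, 7} — 6 values for 6 variables — and 7 appears only in Mona's list, so Mona = 7.
Omar and Carol between them cover only {3, 5} — a naked pair. Remove those values from Hank, Bob, Nate.
So Hank = 2.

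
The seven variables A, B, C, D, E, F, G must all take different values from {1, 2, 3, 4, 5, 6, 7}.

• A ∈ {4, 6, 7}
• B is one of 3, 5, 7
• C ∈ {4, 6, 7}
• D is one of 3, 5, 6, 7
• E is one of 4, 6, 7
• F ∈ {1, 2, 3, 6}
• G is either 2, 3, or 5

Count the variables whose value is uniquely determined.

2

The 7 variables together cover exactly {1, 2, 3, 4, 5, 6, 7} — 7 values for 7 variables — and 1 appears only in F's list, so F = 1.
The 6 still-open variables draw from only 6 values {2, 3, 4, 5, 6, 7}, so each is used; only G can be 2, hence G = 2.
A, C, E share exactly the 3 values {4, 6, 7}; by pigeonhole those values go to them, so strike 4, 6, 7 from B, D.
Determined: F=1, G=2. The other variables each still have more than one consistent value. That makes 2.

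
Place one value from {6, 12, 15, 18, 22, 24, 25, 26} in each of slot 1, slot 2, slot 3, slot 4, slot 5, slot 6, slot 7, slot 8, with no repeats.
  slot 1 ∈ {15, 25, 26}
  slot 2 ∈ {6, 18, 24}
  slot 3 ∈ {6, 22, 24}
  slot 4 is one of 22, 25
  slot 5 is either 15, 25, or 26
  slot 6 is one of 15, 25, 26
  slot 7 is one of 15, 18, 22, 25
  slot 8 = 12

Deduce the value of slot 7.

18

slot 8 has just one choice, so slot 8 = 12.
slot 1, slot 5, slot 6 share exactly the 3 values {15, 25, 26}; by pigeonhole those values go to them, so strike 15, 25, 26 from slot 4, slot 7.
slot 4 has just one choice, so slot 4 = 22. Eliminate 22 elsewhere: slot 3, slot 7.
So slot 7 = 18.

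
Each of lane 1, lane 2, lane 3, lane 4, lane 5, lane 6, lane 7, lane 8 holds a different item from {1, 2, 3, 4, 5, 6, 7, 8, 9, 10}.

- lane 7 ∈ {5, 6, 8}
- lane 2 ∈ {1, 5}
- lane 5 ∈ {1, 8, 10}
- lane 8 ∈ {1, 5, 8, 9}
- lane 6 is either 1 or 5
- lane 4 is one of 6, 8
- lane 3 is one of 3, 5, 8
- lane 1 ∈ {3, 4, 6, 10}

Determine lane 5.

10

The 8 variables together cover exactly {1, 3, 4, 5, 6, 8, 9, 10} — 8 values for 8 variables — and 4 appears only in lane 1's list, so lane 1 = 4.
The 7 still-open variables together cover exactly {1, 3, 5, 6, 8, 9, 10} — 7 values for 7 variables — and 3 appears only in lane 3's list, so lane 3 = 3.
The 6 still-open variables together cover exactly {1, 5, 6, 8, 9, 10} — 6 values for 6 variables — and 9 appears only in lane 8's list, so lane 8 = 9.
Among the 5 still-open variables, 10 fits only lane 5 (and all 5 values in {1, 5, 6, 8, 10} must be used), so lane 5 = 10.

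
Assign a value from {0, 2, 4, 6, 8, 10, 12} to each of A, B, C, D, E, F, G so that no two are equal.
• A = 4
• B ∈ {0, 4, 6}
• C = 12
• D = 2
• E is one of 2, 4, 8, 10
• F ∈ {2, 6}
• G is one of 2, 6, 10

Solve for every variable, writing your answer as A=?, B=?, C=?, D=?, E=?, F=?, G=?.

A=4, B=0, C=12, D=2, E=8, F=6, G=10

A has just one choice, so A = 4. So B, E can't be 4.
C has just one choice, so C = 12.
D's domain is down to {2}, so D = 2. Eliminate 2 elsewhere: E, F, G.
F has just one choice, so F = 6. Strike 6 from B, G.
G has just one choice, so G = 10. Remove 10 from E.
That leaves B = 0.
E must be 8 (only option left).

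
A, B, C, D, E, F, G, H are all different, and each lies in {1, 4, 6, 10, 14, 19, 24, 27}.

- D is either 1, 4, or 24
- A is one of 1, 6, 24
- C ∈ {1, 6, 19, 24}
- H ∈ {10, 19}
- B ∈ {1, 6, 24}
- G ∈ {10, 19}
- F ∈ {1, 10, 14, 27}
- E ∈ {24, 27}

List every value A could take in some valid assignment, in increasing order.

The 8 variables together cover exactly {1, 4, 6, 10, 14, 19, 24, 27} — 8 values for 8 variables — and 4 appears only in D's list, so D = 4.
The 7 still-open variables draw from only 7 values {1, 6, 10, 14, 19, 24, 27}, so each is used; only F can be 14, hence F = 14.
The 6 still-open variables together cover exactly {1, 6, 10, 19, 24, 27} — 6 values for 6 variables — and 27 appears only in E's list, so E = 27.
G and H share exactly the 2 values {10, 19}; by pigeonhole those values go to them, so strike 10, 19 from C.
No further eliminations apply; A can still be any of 1, 6, 24.

1, 6, 24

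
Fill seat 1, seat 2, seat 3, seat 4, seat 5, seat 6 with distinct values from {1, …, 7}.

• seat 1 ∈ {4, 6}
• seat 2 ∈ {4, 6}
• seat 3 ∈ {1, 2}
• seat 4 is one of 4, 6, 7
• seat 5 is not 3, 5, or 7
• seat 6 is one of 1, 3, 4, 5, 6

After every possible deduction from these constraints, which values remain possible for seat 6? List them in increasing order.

seat 1 and seat 2 share exactly the 2 values {4, 6}; by pigeonhole those values go to them, so strike 4, 6 from seat 4, seat 5, seat 6.
seat 4's domain is down to {7}, so seat 4 = 7.
seat 3 and seat 5 between them cover only {1, 2} — a naked pair. Remove those values from seat 6.
No further eliminations apply; seat 6 can still be any of 3, 5.

3, 5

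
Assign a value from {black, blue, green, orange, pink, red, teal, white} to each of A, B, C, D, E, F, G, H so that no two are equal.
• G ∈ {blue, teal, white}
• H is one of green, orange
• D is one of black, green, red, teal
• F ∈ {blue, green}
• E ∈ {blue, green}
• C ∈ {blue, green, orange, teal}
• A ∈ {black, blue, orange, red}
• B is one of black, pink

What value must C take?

teal

The 8 variables draw from only 8 values {black, blue, green, orange, pink, red, teal, white}, so each is used; only B can be pink, hence B = pink.
Among the 7 still-open variables, white fits only G (and all 7 values in {black, blue, green, orange, red, teal, white} must be used), so G = white.
E and F share exactly the 2 values {blue, green}; by pigeonhole those values go to them, so strike blue, green from A, C, D, H.
H's domain is down to {orange}, so H = orange. Eliminate orange elsewhere: A, C.
So C = teal.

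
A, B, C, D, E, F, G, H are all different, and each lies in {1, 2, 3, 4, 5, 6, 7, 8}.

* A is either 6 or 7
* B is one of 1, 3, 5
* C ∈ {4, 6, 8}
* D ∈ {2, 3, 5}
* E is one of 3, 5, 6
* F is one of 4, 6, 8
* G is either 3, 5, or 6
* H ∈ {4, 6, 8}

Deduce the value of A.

7

The 8 variables together cover exactly {1, 2, 3, 4, 5, 6, 7, 8} — 8 values for 8 variables — and 1 appears only in B's list, so B = 1.
The 7 still-open variables draw from only 7 values {2, 3, 4, 5, 6, 7, 8}, so each is used; only D can be 2, hence D = 2.
Among the 6 still-open variables, 7 fits only A (and all 6 values in {3, 4, 5, 6, 7, 8} must be used), so A = 7.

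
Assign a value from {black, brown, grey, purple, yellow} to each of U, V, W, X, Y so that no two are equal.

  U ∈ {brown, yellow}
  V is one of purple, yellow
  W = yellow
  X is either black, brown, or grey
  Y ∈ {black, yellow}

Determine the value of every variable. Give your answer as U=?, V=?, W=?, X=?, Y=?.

W has just one choice, so W = yellow. Eliminate yellow elsewhere: U, V, Y.
Y must be black (only option left). Eliminate black elsewhere: X.
That leaves U = brown. Eliminate brown elsewhere: X.
V must be purple (only option left).
X must be grey (only option left).

U=brown, V=purple, W=yellow, X=grey, Y=black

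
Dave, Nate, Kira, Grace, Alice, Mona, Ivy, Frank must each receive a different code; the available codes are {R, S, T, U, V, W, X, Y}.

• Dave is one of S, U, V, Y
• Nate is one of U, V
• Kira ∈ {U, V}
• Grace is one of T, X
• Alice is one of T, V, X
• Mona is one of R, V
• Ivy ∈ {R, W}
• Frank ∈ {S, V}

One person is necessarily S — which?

The 8 variables together cover exactly {R, S, T, U, V, W, X, Y} — 8 values for 8 variables — and W appears only in Ivy's list, so Ivy = W.
The 7 still-open variables draw from only 7 values {R, S, T, U, V, X, Y}, so each is used; only Mona can be R, hence Mona = R.
Among the 6 still-open variables, Y fits only Dave (and all 6 values in {S, T, U, V, X, Y} must be used), so Dave = Y.
Among the 5 still-open variables, S fits only Frank (and all 5 values in {S, T, U, V, X} must be used), so Frank = S.

Frank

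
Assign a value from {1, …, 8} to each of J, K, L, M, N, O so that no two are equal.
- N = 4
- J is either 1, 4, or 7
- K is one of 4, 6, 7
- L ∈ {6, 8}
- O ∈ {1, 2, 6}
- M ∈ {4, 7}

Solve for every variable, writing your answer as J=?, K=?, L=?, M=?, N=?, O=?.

N has just one choice, so N = 4. Strike 4 from J, K, M.
M's domain is down to {7}, so M = 7. Strike 7 from J, K.
That leaves J = 1. Remove 1 from O.
K must be 6 (only option left). Strike 6 from L, O.
L's domain is down to {8}, so L = 8.
O has just one choice, so O = 2.

J=1, K=6, L=8, M=7, N=4, O=2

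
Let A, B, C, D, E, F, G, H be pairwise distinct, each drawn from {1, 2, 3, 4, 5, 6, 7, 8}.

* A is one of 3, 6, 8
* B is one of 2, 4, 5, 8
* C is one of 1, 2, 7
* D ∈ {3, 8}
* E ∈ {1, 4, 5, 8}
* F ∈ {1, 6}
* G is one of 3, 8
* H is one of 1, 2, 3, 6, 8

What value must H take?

2

The 8 variables draw from only 8 values {1, 2, 3, 4, 5, 6, 7, 8}, so each is used; only C can be 7, hence C = 7.
D and G share exactly the 2 values {3, 8}; by pigeonhole those values go to them, so strike 3, 8 from A, B, E, H.
A has just one choice, so A = 6. So F, H can't be 6.
F must be 1 (only option left). So E, H can't be 1.
So H = 2.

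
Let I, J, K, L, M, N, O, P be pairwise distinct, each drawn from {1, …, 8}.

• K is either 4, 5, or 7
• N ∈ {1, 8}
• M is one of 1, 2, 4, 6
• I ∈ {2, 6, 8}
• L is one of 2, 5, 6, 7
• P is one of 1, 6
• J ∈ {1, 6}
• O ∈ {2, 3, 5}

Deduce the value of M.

Among the 8 variables, 3 fits only O (and all 8 values in {1, 2, 3, 4, 5, 6, 7, 8} must be used), so O = 3.
J and P between them cover only {1, 6} — a naked pair. Remove those values from I, L, M, N.
N has just one choice, so N = 8. Strike 8 from I.
I must be 2 (only option left). Remove 2 from L, M.
So M = 4.

4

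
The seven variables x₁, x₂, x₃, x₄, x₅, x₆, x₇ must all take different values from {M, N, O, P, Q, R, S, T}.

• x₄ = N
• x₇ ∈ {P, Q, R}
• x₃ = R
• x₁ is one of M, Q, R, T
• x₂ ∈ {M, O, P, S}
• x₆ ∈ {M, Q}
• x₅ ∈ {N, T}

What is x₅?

T

x₃ must be R (only option left). Strike R from x₁, x₇.
x₄ must be N (only option left). So x₅ can't be N.
So x₅ = T.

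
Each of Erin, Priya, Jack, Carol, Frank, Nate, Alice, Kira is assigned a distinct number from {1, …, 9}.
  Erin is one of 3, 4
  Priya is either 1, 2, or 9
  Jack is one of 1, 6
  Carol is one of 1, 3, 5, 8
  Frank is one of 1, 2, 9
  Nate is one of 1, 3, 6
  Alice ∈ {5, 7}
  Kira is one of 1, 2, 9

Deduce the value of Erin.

4

Priya, Frank, Kira share exactly the 3 values {1, 2, 9}; by pigeonhole those values go to them, so strike 1, 2, 9 from Jack, Carol, Nate.
Jack has just one choice, so Jack = 6. Remove 6 from Nate.
Nate has just one choice, so Nate = 3. So Erin, Carol can't be 3.
So Erin = 4.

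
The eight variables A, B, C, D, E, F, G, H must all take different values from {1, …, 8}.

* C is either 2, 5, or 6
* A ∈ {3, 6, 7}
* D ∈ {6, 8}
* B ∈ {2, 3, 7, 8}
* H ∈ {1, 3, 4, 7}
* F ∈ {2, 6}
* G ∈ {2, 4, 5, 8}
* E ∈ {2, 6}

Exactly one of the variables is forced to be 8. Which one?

The 8 variables together cover exactly {1, 2, 3, 4, 5, 6, 7, 8} — 8 values for 8 variables — and 1 appears only in H's list, so H = 1.
The 7 still-open variables draw from only 7 values {2, 3, 4, 5, 6, 7, 8}, so each is used; only G can be 4, hence G = 4.
The 6 still-open variables draw from only 6 values {2, 3, 5, 6, 7, 8}, so each is used; only C can be 5, hence C = 5.
E and F share exactly the 2 values {2, 6}; by pigeonhole those values go to them, so strike 2, 6 from A, B, D.
So 8 goes to D.

D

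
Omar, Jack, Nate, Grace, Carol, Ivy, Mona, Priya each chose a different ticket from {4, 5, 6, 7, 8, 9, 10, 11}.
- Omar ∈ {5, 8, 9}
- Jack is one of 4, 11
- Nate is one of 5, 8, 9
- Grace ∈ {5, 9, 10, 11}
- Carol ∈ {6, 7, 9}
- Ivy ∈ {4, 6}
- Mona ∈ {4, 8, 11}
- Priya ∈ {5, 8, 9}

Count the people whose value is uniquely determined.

3

The 8 variables draw from only 8 values {4, 5, 6, 7, 8, 9, 10, 11}, so each is used; only Carol can be 7, hence Carol = 7.
Among the 7 still-open variables, 6 fits only Ivy (and all 7 values in {4, 5, 6, 8, 9, 10, 11} must be used), so Ivy = 6.
The 6 still-open variables draw from only 6 values {4, 5, 8, 9, 10, 11}, so each is used; only Grace can be 10, hence Grace = 10.
The 3 variables Omar, Nate, Priya are confined to {5, 8, 9}, which locks those values in; drop them from Mona.
Determined: Grace=10, Carol=7, Ivy=6. The other people each still have more than one consistent value. That makes 3.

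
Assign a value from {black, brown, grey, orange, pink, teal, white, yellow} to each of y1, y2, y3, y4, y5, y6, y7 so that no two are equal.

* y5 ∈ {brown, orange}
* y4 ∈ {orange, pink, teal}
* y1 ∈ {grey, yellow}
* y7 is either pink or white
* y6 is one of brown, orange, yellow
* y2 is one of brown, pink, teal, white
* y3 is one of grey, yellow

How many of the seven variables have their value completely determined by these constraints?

The 2 variables y1 and y3 are confined to {grey, yellow}, which locks those values in; drop them from y6.
y5 and y6 between them cover only {brown, orange} — a naked pair. Remove those values from y2, y4.
Determined: none. The other variables each still have more than one consistent value. That makes 0.

0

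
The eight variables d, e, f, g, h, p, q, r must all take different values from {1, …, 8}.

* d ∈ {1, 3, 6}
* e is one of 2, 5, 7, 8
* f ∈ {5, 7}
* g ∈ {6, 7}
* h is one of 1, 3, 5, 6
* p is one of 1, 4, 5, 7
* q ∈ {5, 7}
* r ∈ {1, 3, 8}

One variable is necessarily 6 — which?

g

The 8 variables draw from only 8 values {1, 2, 3, 4, 5, 6, 7, 8}, so each is used; only e can be 2, hence e = 2.
Among the 7 still-open variables, 4 fits only p (and all 7 values in {1, 3, 4, 5, 6, 7, 8} must be used), so p = 4.
Among the 6 still-open variables, 8 fits only r (and all 6 values in {1, 3, 5, 6, 7, 8} must be used), so r = 8.
The 2 variables f and q are confined to {5, 7}, which locks those values in; drop them from g, h.
So 6 goes to g.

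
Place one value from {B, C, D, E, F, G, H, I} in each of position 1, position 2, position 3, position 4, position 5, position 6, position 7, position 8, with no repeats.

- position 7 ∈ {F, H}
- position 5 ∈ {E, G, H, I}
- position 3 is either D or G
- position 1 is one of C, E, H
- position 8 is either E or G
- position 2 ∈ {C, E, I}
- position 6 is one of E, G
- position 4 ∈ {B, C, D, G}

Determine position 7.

Among the 8 variables, B fits only position 4 (and all 8 values in {B, C, D, E, F, G, H, I} must be used), so position 4 = B.
The 7 still-open variables draw from only 7 values {C, D, E, F, G, H, I}, so each is used; only position 3 can be D, hence position 3 = D.
The 6 still-open variables draw from only 6 values {C, E, F, G, H, I}, so each is used; only position 7 can be F, hence position 7 = F.

F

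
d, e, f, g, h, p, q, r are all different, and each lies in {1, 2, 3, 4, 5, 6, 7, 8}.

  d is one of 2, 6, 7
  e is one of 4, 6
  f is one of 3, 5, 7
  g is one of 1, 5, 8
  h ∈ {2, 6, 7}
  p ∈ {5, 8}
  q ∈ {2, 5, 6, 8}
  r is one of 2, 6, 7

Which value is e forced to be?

The 8 variables together cover exactly {1, 2, 3, 4, 5, 6, 7, 8} — 8 values for 8 variables — and 1 appears only in g's list, so g = 1.
The 7 still-open variables together cover exactly {2, 3, 4, 5, 6, 7, 8} — 7 values for 7 variables — and 3 appears only in f's list, so f = 3.
Among the 6 still-open variables, 4 fits only e (and all 6 values in {2, 4, 5, 6, 7, 8} must be used), so e = 4.

4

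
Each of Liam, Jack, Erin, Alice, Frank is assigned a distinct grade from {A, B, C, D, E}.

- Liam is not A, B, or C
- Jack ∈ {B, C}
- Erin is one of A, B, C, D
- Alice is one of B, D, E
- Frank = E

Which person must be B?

Alice

Frank must be E (only option left). So Liam, Alice can't be E.
Liam has just one choice, so Liam = D. Remove D from Erin, Alice.
So B goes to Alice.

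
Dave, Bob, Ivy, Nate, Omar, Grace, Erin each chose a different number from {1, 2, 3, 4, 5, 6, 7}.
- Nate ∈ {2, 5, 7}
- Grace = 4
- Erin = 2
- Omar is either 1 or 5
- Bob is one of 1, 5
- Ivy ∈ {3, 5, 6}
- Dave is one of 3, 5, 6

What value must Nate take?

7

Grace has just one choice, so Grace = 4.
Erin's domain is down to {2}, so Erin = 2. Remove 2 from Nate.
The 5 still-open variables together cover exactly {1, 3, 5, 6, 7} — 5 values for 5 variables — and 7 appears only in Nate's list, so Nate = 7.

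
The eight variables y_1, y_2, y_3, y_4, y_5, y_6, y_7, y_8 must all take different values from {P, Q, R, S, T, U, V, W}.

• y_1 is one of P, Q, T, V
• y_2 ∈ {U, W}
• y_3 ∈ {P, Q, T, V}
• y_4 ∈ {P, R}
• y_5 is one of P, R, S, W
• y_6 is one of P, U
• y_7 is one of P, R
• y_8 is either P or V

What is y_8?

Among the 8 variables, S fits only y_5 (and all 8 values in {P, Q, R, S, T, U, V, W} must be used), so y_5 = S.
Among the 7 still-open variables, W fits only y_2 (and all 7 values in {P, Q, R, T, U, V, W} must be used), so y_2 = W.
The 6 still-open variables together cover exactly {P, Q, R, T, U, V} — 6 values for 6 variables — and U appears only in y_6's list, so y_6 = U.
y_4 and y_7 share exactly the 2 values {P, R}; by pigeonhole those values go to them, so strike P, R from y_1, y_3, y_8.
So y_8 = V.

V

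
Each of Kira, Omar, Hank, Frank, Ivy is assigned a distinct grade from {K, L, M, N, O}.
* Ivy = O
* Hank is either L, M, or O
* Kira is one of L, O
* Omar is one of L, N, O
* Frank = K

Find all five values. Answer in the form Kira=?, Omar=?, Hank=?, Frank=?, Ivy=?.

Frank has just one choice, so Frank = K.
Ivy has just one choice, so Ivy = O. So Kira, Omar, Hank can't be O.
Kira's domain is down to {L}, so Kira = L. Eliminate L elsewhere: Omar, Hank.
Omar must be N (only option left).
Hank must be M (only option left).

Kira=L, Omar=N, Hank=M, Frank=K, Ivy=O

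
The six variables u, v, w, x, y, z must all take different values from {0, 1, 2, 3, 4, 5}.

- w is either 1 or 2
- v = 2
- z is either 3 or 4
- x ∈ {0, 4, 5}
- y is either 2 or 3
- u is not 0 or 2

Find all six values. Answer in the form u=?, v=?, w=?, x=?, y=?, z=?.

u=5, v=2, w=1, x=0, y=3, z=4

v has just one choice, so v = 2. So w, y can't be 2.
w has just one choice, so w = 1. So u can't be 1.
y must be 3 (only option left). So u, z can't be 3.
z has just one choice, so z = 4. So u, x can't be 4.
u has just one choice, so u = 5. Eliminate 5 elsewhere: x.
x's domain is down to {0}, so x = 0.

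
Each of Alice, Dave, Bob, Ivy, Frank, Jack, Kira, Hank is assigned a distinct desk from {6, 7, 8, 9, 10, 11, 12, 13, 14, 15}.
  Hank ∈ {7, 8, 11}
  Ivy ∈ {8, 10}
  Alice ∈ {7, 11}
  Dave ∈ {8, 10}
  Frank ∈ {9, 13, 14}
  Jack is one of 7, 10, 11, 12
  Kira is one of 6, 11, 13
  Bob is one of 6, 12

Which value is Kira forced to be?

The 2 variables Dave and Ivy are confined to {8, 10}, which locks those values in; drop them from Jack, Hank.
Alice and Hank between them cover only {7, 11} — a naked pair. Remove those values from Jack, Kira.
Jack's domain is down to {12}, so Jack = 12. Strike 12 from Bob.
Bob must be 6 (only option left). So Kira can't be 6.
So Kira = 13.

13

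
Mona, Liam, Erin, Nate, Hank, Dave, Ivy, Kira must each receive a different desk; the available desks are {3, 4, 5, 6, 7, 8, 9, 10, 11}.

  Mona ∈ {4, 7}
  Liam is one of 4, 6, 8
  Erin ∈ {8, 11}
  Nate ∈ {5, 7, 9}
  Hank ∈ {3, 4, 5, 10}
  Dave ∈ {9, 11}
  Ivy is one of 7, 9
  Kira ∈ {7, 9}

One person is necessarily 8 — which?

Erin

Ivy and Kira share exactly the 2 values {7, 9}; by pigeonhole those values go to them, so strike 7, 9 from Mona, Nate, Dave.
Mona has just one choice, so Mona = 4. Remove 4 from Liam, Hank.
Nate's domain is down to {5}, so Nate = 5. Eliminate 5 elsewhere: Hank.
That leaves Dave = 11. Strike 11 from Erin.
So 8 goes to Erin.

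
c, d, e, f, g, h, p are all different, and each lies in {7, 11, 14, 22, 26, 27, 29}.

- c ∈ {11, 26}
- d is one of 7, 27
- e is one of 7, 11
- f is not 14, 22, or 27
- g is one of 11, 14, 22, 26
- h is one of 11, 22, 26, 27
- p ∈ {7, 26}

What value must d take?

The 7 variables together cover exactly {7, 11, 14, 22, 26, 27, 29} — 7 values for 7 variables — and 14 appears only in g's list, so g = 14.
The 6 still-open variables draw from only 6 values {7, 11, 22, 26, 27, 29}, so each is used; only h can be 22, hence h = 22.
Among the 5 still-open variables, 27 fits only d (and all 5 values in {7, 11, 26, 27, 29} must be used), so d = 27.

27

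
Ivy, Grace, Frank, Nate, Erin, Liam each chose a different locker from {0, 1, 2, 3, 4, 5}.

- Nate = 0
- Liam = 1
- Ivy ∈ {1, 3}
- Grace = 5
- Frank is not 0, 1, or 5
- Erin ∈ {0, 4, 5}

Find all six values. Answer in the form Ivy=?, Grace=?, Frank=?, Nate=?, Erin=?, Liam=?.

Ivy=3, Grace=5, Frank=2, Nate=0, Erin=4, Liam=1

Grace must be 5 (only option left). Remove 5 from Erin.
Nate has just one choice, so Nate = 0. So Erin can't be 0.
Erin's domain is down to {4}, so Erin = 4. Remove 4 from Frank.
Liam has just one choice, so Liam = 1. So Ivy can't be 1.
Ivy has just one choice, so Ivy = 3. Remove 3 from Frank.
Frank must be 2 (only option left).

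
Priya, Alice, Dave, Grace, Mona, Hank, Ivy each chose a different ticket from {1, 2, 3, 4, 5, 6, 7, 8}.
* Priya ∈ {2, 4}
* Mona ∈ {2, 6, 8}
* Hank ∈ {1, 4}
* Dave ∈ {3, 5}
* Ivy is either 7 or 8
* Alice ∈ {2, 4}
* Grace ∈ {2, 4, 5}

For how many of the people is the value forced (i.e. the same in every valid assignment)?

3

The 2 variables Priya and Alice are confined to {2, 4}, which locks those values in; drop them from Grace, Mona, Hank.
That leaves Grace = 5. Strike 5 from Dave.
That leaves Hank = 1.
Dave has just one choice, so Dave = 3.
Determined: Dave=3, Grace=5, Hank=1. The other people each still have more than one consistent value. That makes 3.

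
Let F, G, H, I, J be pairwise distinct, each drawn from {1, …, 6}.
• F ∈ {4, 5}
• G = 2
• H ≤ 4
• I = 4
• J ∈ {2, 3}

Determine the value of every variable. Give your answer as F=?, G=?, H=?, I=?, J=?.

F=5, G=2, H=1, I=4, J=3

G's domain is down to {2}, so G = 2. So H, J can't be 2.
That leaves I = 4. Eliminate 4 elsewhere: F, H.
J's domain is down to {3}, so J = 3. Strike 3 from H.
F must be 5 (only option left).
H has just one choice, so H = 1.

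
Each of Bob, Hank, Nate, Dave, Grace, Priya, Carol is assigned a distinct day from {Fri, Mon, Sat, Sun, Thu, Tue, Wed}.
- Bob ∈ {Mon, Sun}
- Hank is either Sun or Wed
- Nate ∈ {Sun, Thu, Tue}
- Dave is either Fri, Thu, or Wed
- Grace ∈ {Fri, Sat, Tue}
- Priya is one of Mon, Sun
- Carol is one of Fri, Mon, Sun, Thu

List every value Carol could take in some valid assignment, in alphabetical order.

Fri, Thu

The 7 variables draw from only 7 values {Fri, Mon, Sat, Sun, Thu, Tue, Wed}, so each is used; only Grace can be Sat, hence Grace = Sat.
The 6 still-open variables draw from only 6 values {Fri, Mon, Sun, Thu, Tue, Wed}, so each is used; only Nate can be Tue, hence Nate = Tue.
Bob and Priya between them cover only {Mon, Sun} — a naked pair. Remove those values from Hank, Carol.
Hank's domain is down to {Wed}, so Hank = Wed. Eliminate Wed elsewhere: Dave.
No further eliminations apply; Carol can still be any of Fri, Thu.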